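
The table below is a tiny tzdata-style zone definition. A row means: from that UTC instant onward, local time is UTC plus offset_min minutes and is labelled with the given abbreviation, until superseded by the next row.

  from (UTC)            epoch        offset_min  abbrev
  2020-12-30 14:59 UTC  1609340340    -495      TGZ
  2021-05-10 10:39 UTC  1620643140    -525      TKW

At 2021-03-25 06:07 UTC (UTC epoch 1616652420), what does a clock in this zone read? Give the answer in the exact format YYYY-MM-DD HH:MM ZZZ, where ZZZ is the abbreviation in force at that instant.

Query: 2021-03-25 06:07 UTC
Rule 1/2 (TGZ, -08:15): 2020-12-30 14:59 UTC ≤ query < 2021-05-10 10:39 UTC
6·60 + 7 - 495 = -128 min
-128 = -1·1440 + 1312; 1312 = 21·60 + 52 → 21:52, 2021-03-25 - 1 day = 2021-03-24
→ 2021-03-24 21:52 TGZ

2021-03-24 21:52 TGZ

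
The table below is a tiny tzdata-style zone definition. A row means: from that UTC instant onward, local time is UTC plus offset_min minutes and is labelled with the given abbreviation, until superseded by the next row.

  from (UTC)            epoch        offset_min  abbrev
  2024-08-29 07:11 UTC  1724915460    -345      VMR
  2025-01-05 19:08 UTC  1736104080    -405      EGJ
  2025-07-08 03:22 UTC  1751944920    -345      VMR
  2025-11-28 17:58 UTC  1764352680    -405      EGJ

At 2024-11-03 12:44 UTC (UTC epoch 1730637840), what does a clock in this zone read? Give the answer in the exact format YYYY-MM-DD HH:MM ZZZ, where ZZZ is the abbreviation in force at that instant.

Query: 2024-11-03 12:44 UTC
Rule 1/4 (VMR, -05:45): 2024-08-29 07:11 UTC ≤ query < 2025-01-05 19:08 UTC
12·60 + 44 - 345 = 419 min
419 = 0·1440 + 419; 419 = 6·60 + 59 → 06:59, same day
→ 2024-11-03 06:59 VMR

2024-11-03 06:59 VMR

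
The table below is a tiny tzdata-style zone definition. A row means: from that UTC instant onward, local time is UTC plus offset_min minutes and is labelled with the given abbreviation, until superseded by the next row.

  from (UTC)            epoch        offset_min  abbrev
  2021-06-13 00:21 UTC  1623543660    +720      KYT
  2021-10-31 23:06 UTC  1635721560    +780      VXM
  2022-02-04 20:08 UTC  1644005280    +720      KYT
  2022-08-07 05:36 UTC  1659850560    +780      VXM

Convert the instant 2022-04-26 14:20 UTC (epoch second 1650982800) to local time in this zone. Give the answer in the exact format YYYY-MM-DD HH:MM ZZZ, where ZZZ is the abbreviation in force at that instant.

Query: 2022-04-26 14:20 UTC
Rule 3/4 (KYT, +12:00): 2022-02-04 20:08 UTC ≤ query < 2022-08-07 05:36 UTC
14·60 + 20 + 720 = 1580 min
1580 = 1·1440 + 140; 140 = 2·60 + 20 → 02:20, 2022-04-26 + 1 day = 2022-04-27
→ 2022-04-27 02:20 KYT

2022-04-27 02:20 KYT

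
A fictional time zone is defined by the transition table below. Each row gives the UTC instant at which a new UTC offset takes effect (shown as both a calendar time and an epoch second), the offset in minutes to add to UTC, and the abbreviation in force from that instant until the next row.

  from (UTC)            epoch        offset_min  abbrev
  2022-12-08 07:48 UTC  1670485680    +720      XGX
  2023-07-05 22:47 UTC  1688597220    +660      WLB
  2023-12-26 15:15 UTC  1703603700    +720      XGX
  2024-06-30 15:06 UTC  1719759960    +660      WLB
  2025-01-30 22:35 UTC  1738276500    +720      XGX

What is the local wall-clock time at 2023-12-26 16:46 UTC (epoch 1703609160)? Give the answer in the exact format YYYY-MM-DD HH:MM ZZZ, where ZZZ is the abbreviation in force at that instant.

2023-12-27 04:46 XGX

Query: 2023-12-26 16:46 UTC
Rule 3/5 (XGX, +12:00): 2023-12-26 15:15 UTC ≤ query < 2024-06-30 15:06 UTC
16·60 + 46 + 720 = 1726 min
1726 = 1·1440 + 286; 286 = 4·60 + 46 → 04:46, 2023-12-26 + 1 day = 2023-12-27
→ 2023-12-27 04:46 XGX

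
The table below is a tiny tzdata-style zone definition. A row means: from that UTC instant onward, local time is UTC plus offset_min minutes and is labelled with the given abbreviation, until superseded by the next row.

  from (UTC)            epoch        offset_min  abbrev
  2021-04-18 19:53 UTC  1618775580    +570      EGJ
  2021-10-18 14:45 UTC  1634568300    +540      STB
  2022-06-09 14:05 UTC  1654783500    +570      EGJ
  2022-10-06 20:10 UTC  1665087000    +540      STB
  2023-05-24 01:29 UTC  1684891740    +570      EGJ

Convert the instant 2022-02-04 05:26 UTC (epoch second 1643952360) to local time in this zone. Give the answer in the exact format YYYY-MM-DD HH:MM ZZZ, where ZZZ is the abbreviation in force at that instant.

Query: 2022-02-04 05:26 UTC
Rule 2/5 (STB, +09:00): 2021-10-18 14:45 UTC ≤ query < 2022-06-09 14:05 UTC
5·60 + 26 + 540 = 866 min
866 = 0·1440 + 866; 866 = 14·60 + 26 → 14:26, same day
→ 2022-02-04 14:26 STB

2022-02-04 14:26 STB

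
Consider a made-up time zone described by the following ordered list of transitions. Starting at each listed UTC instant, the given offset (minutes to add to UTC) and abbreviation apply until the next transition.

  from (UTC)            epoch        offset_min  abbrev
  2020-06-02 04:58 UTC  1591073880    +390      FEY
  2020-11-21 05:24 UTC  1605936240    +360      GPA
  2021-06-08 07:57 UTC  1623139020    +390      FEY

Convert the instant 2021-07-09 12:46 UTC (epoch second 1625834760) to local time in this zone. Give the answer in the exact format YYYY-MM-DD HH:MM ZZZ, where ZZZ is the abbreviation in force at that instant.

Query: 2021-07-09 12:46 UTC
Rule 3/3 (FEY, +06:30): 2021-06-08 07:57 UTC ≤ query < +∞
12·60 + 46 + 390 = 1156 min
1156 = 0·1440 + 1156; 1156 = 19·60 + 16 → 19:16, same day
→ 2021-07-09 19:16 FEY

2021-07-09 19:16 FEY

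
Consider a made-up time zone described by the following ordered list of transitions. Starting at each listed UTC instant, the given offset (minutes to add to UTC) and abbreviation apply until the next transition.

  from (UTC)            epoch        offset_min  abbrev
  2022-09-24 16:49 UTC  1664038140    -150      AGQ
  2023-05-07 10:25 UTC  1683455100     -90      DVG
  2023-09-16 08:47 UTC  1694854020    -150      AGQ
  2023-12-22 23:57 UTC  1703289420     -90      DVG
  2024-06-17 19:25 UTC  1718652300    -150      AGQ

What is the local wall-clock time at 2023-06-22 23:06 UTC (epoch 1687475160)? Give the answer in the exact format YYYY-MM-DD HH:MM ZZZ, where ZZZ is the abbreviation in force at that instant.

Query: 2023-06-22 23:06 UTC
Rule 2/5 (DVG, -01:30): 2023-05-07 10:25 UTC ≤ query < 2023-09-16 08:47 UTC
23·60 + 6 - 90 = 1296 min
1296 = 0·1440 + 1296; 1296 = 21·60 + 36 → 21:36, same day
→ 2023-06-22 21:36 DVG

2023-06-22 21:36 DVG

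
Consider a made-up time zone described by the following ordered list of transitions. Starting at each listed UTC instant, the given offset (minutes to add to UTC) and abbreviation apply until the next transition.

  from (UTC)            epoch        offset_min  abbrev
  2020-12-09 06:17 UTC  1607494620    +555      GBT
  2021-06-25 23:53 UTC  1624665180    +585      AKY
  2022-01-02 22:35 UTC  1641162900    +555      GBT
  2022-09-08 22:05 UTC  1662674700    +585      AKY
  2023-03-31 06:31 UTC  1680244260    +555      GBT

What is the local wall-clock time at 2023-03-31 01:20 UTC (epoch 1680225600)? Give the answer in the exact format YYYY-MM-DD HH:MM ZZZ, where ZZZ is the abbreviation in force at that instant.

Query: 2023-03-31 01:20 UTC
Rule 4/5 (AKY, +09:45): 2022-09-08 22:05 UTC ≤ query < 2023-03-31 06:31 UTC
1·60 + 20 + 585 = 665 min
665 = 0·1440 + 665; 665 = 11·60 + 5 → 11:05, same day
→ 2023-03-31 11:05 AKY

2023-03-31 11:05 AKY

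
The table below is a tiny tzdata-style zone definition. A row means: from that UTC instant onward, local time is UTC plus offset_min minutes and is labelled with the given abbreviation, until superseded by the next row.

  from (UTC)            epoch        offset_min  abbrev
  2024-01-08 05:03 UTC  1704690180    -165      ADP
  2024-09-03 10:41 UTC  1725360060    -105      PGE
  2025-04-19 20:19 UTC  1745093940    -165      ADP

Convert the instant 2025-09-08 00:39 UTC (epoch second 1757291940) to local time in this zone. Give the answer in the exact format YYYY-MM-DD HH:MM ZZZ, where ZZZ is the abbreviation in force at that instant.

Query: 2025-09-08 00:39 UTC
Rule 3/3 (ADP, -02:45): 2025-04-19 20:19 UTC ≤ query < +∞
0·60 + 39 - 165 = -126 min
-126 = -1·1440 + 1314; 1314 = 21·60 + 54 → 21:54, 2025-09-08 - 1 day = 2025-09-07
→ 2025-09-07 21:54 ADP

2025-09-07 21:54 ADP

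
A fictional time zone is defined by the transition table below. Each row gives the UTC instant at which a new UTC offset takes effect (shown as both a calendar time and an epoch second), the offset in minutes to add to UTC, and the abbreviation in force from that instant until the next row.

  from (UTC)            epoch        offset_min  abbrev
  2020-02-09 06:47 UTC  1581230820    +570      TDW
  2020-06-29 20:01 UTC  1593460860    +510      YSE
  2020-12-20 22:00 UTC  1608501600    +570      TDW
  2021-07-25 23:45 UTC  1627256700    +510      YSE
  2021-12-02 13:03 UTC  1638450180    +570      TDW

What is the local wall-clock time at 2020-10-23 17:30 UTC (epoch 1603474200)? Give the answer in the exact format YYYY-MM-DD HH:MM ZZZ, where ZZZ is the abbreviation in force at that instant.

2020-10-24 02:00 YSE

Query: 2020-10-23 17:30 UTC
Rule 2/5 (YSE, +08:30): 2020-06-29 20:01 UTC ≤ query < 2020-12-20 22:00 UTC
17·60 + 30 + 510 = 1560 min
1560 = 1·1440 + 120; 120 = 2·60 + 0 → 02:00, 2020-10-23 + 1 day = 2020-10-24
→ 2020-10-24 02:00 YSE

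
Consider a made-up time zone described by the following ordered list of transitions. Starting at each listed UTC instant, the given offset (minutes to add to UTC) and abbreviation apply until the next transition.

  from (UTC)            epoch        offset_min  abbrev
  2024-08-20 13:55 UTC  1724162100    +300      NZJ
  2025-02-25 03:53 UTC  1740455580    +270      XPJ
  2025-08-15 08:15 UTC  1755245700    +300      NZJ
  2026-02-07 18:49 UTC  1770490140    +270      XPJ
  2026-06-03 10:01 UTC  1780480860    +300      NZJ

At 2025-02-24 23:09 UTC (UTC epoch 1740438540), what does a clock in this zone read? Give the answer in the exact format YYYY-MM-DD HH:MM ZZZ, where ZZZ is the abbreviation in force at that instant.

2025-02-25 04:09 NZJ

Query: 2025-02-24 23:09 UTC
Rule 1/5 (NZJ, +05:00): 2024-08-20 13:55 UTC ≤ query < 2025-02-25 03:53 UTC
23·60 + 9 + 300 = 1689 min
1689 = 1·1440 + 249; 249 = 4·60 + 9 → 04:09, 2025-02-24 + 1 day = 2025-02-25
→ 2025-02-25 04:09 NZJ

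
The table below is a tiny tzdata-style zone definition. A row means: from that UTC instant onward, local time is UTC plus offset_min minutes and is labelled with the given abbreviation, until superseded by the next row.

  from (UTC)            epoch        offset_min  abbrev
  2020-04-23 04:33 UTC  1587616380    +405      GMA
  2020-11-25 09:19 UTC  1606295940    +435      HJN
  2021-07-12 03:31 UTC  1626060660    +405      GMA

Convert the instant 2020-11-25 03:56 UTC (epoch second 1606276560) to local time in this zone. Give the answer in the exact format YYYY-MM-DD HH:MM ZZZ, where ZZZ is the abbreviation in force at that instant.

Query: 2020-11-25 03:56 UTC
Rule 1/3 (GMA, +06:45): 2020-04-23 04:33 UTC ≤ query < 2020-11-25 09:19 UTC
3·60 + 56 + 405 = 641 min
641 = 0·1440 + 641; 641 = 10·60 + 41 → 10:41, same day
→ 2020-11-25 10:41 GMA

2020-11-25 10:41 GMA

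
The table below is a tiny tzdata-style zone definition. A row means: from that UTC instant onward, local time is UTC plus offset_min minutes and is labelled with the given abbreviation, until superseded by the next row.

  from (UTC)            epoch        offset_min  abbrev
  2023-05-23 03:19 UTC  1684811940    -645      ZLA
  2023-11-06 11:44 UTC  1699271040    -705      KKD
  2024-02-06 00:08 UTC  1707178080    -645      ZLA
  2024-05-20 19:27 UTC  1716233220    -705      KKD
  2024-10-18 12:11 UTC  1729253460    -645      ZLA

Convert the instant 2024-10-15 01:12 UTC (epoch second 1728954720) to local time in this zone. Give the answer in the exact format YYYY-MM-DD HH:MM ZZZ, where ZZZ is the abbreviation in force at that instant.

Query: 2024-10-15 01:12 UTC
Rule 4/5 (KKD, -11:45): 2024-05-20 19:27 UTC ≤ query < 2024-10-18 12:11 UTC
1·60 + 12 - 705 = -633 min
-633 = -1·1440 + 807; 807 = 13·60 + 27 → 13:27, 2024-10-15 - 1 day = 2024-10-14
→ 2024-10-14 13:27 KKD

2024-10-14 13:27 KKD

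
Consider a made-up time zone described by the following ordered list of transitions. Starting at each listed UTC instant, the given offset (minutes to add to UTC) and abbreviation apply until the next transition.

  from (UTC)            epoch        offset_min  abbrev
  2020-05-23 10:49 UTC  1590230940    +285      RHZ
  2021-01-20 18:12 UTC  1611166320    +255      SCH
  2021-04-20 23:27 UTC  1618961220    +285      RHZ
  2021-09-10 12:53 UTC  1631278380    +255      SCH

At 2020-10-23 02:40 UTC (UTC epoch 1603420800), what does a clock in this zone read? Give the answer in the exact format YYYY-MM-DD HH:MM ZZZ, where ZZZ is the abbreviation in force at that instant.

2020-10-23 07:25 RHZ

Query: 2020-10-23 02:40 UTC
Rule 1/4 (RHZ, +04:45): 2020-05-23 10:49 UTC ≤ query < 2021-01-20 18:12 UTC
2·60 + 40 + 285 = 445 min
445 = 0·1440 + 445; 445 = 7·60 + 25 → 07:25, same day
→ 2020-10-23 07:25 RHZ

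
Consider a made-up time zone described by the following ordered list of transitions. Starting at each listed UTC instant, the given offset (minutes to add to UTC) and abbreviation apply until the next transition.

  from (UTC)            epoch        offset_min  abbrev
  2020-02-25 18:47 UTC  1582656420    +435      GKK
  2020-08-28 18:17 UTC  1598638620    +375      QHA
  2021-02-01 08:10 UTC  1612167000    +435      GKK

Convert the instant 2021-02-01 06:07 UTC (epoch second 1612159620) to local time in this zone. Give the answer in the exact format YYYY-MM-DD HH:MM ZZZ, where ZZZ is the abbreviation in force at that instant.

Query: 2021-02-01 06:07 UTC
Rule 2/3 (QHA, +06:15): 2020-08-28 18:17 UTC ≤ query < 2021-02-01 08:10 UTC
6·60 + 7 + 375 = 742 min
742 = 0·1440 + 742; 742 = 12·60 + 22 → 12:22, same day
→ 2021-02-01 12:22 QHA

2021-02-01 12:22 QHA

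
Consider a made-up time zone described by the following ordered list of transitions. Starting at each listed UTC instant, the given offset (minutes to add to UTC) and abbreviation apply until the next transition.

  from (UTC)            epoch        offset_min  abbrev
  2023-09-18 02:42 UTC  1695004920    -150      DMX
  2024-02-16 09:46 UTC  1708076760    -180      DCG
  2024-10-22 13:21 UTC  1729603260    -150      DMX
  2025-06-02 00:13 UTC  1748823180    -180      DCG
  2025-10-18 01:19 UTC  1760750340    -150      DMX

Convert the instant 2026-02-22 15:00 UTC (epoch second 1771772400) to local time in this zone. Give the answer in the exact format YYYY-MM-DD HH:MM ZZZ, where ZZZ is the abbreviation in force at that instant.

Query: 2026-02-22 15:00 UTC
Rule 5/5 (DMX, -02:30): 2025-10-18 01:19 UTC ≤ query < +∞
15·60 + 0 - 150 = 750 min
750 = 0·1440 + 750; 750 = 12·60 + 30 → 12:30, same day
→ 2026-02-22 12:30 DMX

2026-02-22 12:30 DMX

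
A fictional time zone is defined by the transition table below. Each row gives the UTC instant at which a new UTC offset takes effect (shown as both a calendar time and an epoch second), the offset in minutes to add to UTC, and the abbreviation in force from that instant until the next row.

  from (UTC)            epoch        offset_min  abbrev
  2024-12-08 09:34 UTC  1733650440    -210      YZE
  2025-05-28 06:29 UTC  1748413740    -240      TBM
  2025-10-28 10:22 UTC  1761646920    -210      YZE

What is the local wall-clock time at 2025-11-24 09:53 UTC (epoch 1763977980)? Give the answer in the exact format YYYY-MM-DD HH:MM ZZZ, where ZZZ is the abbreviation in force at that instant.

Query: 2025-11-24 09:53 UTC
Rule 3/3 (YZE, -03:30): 2025-10-28 10:22 UTC ≤ query < +∞
9·60 + 53 - 210 = 383 min
383 = 0·1440 + 383; 383 = 6·60 + 23 → 06:23, same day
→ 2025-11-24 06:23 YZE

2025-11-24 06:23 YZE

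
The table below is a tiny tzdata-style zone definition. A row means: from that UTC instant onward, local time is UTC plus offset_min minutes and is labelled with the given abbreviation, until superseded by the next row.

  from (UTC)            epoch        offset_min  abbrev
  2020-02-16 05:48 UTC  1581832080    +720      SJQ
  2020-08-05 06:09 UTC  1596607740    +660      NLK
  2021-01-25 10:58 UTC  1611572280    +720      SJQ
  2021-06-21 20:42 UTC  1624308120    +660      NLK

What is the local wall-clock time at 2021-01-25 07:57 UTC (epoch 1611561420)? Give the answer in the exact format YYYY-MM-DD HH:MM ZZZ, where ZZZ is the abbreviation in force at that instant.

2021-01-25 18:57 NLK

Query: 2021-01-25 07:57 UTC
Rule 2/4 (NLK, +11:00): 2020-08-05 06:09 UTC ≤ query < 2021-01-25 10:58 UTC
7·60 + 57 + 660 = 1137 min
1137 = 0·1440 + 1137; 1137 = 18·60 + 57 → 18:57, same day
→ 2021-01-25 18:57 NLK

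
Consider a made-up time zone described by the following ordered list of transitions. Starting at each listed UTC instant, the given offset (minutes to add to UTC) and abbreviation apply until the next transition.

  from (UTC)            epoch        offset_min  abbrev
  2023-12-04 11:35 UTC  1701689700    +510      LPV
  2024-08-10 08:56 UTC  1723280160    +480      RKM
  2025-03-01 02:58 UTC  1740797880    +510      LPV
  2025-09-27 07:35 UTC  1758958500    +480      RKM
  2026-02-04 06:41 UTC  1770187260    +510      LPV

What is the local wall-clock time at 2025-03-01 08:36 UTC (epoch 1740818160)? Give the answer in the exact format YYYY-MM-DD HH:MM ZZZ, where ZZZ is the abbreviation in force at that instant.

Query: 2025-03-01 08:36 UTC
Rule 3/5 (LPV, +08:30): 2025-03-01 02:58 UTC ≤ query < 2025-09-27 07:35 UTC
8·60 + 36 + 510 = 1026 min
1026 = 0·1440 + 1026; 1026 = 17·60 + 6 → 17:06, same day
→ 2025-03-01 17:06 LPV

2025-03-01 17:06 LPV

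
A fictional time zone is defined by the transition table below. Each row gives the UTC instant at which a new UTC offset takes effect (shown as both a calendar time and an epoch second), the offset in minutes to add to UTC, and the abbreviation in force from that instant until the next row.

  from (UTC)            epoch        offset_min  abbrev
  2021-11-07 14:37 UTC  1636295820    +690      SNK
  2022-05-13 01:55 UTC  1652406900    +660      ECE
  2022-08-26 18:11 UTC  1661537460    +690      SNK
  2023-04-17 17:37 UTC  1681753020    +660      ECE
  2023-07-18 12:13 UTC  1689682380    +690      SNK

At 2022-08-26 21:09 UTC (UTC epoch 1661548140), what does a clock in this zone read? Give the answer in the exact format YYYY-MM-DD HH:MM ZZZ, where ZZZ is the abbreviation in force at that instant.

Query: 2022-08-26 21:09 UTC
Rule 3/5 (SNK, +11:30): 2022-08-26 18:11 UTC ≤ query < 2023-04-17 17:37 UTC
21·60 + 9 + 690 = 1959 min
1959 = 1·1440 + 519; 519 = 8·60 + 39 → 08:39, 2022-08-26 + 1 day = 2022-08-27
→ 2022-08-27 08:39 SNK

2022-08-27 08:39 SNK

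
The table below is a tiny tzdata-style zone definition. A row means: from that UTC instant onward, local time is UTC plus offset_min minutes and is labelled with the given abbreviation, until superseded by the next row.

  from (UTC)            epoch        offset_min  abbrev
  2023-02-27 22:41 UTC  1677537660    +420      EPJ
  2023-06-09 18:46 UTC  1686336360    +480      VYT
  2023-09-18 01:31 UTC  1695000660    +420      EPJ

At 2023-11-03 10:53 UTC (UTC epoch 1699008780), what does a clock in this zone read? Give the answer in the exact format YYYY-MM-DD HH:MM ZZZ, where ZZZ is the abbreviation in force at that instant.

Query: 2023-11-03 10:53 UTC
Rule 3/3 (EPJ, +07:00): 2023-09-18 01:31 UTC ≤ query < +∞
10·60 + 53 + 420 = 1073 min
1073 = 0·1440 + 1073; 1073 = 17·60 + 53 → 17:53, same day
→ 2023-11-03 17:53 EPJ

2023-11-03 17:53 EPJ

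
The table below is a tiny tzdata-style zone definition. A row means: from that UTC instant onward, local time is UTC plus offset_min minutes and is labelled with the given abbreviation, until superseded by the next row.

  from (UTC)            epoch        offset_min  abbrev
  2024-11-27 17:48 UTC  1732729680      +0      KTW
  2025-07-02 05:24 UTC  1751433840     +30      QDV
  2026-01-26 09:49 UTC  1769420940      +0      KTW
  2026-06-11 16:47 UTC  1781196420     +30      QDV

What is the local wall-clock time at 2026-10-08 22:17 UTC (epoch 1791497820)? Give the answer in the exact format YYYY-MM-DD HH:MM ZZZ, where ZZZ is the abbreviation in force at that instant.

2026-10-08 22:47 QDV

Query: 2026-10-08 22:17 UTC
Rule 4/4 (QDV, +00:30): 2026-06-11 16:47 UTC ≤ query < +∞
22·60 + 17 + 30 = 1367 min
1367 = 0·1440 + 1367; 1367 = 22·60 + 47 → 22:47, same day
→ 2026-10-08 22:47 QDV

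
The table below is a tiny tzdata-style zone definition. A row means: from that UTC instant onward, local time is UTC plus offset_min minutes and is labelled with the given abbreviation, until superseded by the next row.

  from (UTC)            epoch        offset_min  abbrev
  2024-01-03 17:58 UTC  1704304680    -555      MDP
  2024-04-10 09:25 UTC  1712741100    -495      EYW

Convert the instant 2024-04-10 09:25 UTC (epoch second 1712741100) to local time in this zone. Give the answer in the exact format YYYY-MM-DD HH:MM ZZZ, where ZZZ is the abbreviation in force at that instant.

2024-04-10 01:10 EYW

Query: 2024-04-10 09:25 UTC
Rule 2/2 (EYW, -08:15): 2024-04-10 09:25 UTC ≤ query < +∞
9·60 + 25 - 495 = 70 min
70 = 0·1440 + 70; 70 = 1·60 + 10 → 01:10, same day
→ 2024-04-10 01:10 EYW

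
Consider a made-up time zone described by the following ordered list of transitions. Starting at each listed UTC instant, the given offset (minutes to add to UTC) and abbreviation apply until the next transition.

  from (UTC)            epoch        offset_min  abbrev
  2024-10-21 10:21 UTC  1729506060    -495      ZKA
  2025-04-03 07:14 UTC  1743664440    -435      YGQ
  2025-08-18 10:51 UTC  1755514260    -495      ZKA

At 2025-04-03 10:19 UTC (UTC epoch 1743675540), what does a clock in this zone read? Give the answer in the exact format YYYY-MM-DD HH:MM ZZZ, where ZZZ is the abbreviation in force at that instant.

2025-04-03 03:04 YGQ

Query: 2025-04-03 10:19 UTC
Rule 2/3 (YGQ, -07:15): 2025-04-03 07:14 UTC ≤ query < 2025-08-18 10:51 UTC
10·60 + 19 - 435 = 184 min
184 = 0·1440 + 184; 184 = 3·60 + 4 → 03:04, same day
→ 2025-04-03 03:04 YGQ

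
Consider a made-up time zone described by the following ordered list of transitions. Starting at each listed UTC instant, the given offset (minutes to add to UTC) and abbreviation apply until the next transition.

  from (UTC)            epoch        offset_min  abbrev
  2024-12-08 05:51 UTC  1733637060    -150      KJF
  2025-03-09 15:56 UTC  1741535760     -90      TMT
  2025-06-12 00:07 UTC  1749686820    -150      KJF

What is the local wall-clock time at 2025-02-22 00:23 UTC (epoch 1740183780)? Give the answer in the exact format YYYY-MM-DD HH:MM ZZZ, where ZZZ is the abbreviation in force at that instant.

2025-02-21 21:53 KJF

Query: 2025-02-22 00:23 UTC
Rule 1/3 (KJF, -02:30): 2024-12-08 05:51 UTC ≤ query < 2025-03-09 15:56 UTC
0·60 + 23 - 150 = -127 min
-127 = -1·1440 + 1313; 1313 = 21·60 + 53 → 21:53, 2025-02-22 - 1 day = 2025-02-21
→ 2025-02-21 21:53 KJF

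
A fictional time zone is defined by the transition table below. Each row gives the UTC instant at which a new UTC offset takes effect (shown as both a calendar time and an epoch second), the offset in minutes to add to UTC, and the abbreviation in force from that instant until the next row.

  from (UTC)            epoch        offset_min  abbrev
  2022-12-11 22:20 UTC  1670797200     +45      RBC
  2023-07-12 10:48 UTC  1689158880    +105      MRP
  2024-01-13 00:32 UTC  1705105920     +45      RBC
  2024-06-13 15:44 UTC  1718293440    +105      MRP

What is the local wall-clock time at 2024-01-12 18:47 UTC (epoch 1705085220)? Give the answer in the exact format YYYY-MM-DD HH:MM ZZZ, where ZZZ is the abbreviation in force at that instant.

Query: 2024-01-12 18:47 UTC
Rule 2/4 (MRP, +01:45): 2023-07-12 10:48 UTC ≤ query < 2024-01-13 00:32 UTC
18·60 + 47 + 105 = 1232 min
1232 = 0·1440 + 1232; 1232 = 20·60 + 32 → 20:32, same day
→ 2024-01-12 20:32 MRP

2024-01-12 20:32 MRP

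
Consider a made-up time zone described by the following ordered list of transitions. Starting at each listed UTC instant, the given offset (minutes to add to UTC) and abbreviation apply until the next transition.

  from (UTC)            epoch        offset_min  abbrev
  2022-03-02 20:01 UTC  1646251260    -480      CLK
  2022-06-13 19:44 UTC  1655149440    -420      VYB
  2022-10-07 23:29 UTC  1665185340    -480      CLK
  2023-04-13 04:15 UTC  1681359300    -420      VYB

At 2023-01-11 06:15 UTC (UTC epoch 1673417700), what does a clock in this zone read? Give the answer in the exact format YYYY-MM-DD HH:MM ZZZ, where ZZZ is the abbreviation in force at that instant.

Query: 2023-01-11 06:15 UTC
Rule 3/4 (CLK, -08:00): 2022-10-07 23:29 UTC ≤ query < 2023-04-13 04:15 UTC
6·60 + 15 - 480 = -105 min
-105 = -1·1440 + 1335; 1335 = 22·60 + 15 → 22:15, 2023-01-11 - 1 day = 2023-01-10
→ 2023-01-10 22:15 CLK

2023-01-10 22:15 CLK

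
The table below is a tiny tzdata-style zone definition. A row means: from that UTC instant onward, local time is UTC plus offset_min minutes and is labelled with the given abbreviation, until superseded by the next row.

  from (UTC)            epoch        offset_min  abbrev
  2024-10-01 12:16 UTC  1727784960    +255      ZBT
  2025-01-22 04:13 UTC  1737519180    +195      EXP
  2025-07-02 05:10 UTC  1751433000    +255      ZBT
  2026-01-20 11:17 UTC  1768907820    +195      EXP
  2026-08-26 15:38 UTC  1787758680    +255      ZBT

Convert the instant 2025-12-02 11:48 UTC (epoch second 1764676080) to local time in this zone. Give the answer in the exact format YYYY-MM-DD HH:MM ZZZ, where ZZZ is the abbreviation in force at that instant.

2025-12-02 16:03 ZBT

Query: 2025-12-02 11:48 UTC
Rule 3/5 (ZBT, +04:15): 2025-07-02 05:10 UTC ≤ query < 2026-01-20 11:17 UTC
11·60 + 48 + 255 = 963 min
963 = 0·1440 + 963; 963 = 16·60 + 3 → 16:03, same day
→ 2025-12-02 16:03 ZBT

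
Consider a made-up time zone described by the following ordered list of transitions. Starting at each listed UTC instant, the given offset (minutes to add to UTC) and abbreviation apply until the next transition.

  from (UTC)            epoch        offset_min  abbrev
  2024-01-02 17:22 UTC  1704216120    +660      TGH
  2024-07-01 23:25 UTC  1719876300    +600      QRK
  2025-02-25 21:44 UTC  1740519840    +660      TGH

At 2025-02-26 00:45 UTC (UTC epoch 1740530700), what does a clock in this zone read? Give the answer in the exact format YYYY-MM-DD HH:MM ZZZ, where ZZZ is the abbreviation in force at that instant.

Query: 2025-02-26 00:45 UTC
Rule 3/3 (TGH, +11:00): 2025-02-25 21:44 UTC ≤ query < +∞
0·60 + 45 + 660 = 705 min
705 = 0·1440 + 705; 705 = 11·60 + 45 → 11:45, same day
→ 2025-02-26 11:45 TGH

2025-02-26 11:45 TGH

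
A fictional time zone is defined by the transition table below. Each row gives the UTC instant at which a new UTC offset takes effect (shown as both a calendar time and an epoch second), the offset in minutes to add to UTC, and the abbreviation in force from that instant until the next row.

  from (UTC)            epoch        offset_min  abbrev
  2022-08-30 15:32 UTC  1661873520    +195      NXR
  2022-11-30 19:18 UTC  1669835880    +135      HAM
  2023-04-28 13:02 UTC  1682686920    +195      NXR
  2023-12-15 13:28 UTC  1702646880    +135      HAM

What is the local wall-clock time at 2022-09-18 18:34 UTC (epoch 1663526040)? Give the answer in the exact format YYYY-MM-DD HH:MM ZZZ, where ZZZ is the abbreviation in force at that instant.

2022-09-18 21:49 NXR

Query: 2022-09-18 18:34 UTC
Rule 1/4 (NXR, +03:15): 2022-08-30 15:32 UTC ≤ query < 2022-11-30 19:18 UTC
18·60 + 34 + 195 = 1309 min
1309 = 0·1440 + 1309; 1309 = 21·60 + 49 → 21:49, same day
→ 2022-09-18 21:49 NXR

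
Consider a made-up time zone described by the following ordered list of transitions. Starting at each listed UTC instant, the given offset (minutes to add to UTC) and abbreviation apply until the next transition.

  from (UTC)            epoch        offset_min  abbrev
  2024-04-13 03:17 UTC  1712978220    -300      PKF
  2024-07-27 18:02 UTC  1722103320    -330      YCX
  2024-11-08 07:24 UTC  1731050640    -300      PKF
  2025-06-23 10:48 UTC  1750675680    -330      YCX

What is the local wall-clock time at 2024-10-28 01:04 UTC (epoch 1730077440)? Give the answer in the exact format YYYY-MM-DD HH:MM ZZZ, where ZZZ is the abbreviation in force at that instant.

2024-10-27 19:34 YCX

Query: 2024-10-28 01:04 UTC
Rule 2/4 (YCX, -05:30): 2024-07-27 18:02 UTC ≤ query < 2024-11-08 07:24 UTC
1·60 + 4 - 330 = -266 min
-266 = -1·1440 + 1174; 1174 = 19·60 + 34 → 19:34, 2024-10-28 - 1 day = 2024-10-27
→ 2024-10-27 19:34 YCX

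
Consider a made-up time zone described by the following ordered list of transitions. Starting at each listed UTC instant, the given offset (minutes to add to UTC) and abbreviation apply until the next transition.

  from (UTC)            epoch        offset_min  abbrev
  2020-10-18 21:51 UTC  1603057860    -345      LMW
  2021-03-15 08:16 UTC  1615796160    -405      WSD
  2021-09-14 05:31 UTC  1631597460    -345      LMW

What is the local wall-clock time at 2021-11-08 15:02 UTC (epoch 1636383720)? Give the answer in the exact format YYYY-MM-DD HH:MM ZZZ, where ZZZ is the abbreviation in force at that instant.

2021-11-08 09:17 LMW

Query: 2021-11-08 15:02 UTC
Rule 3/3 (LMW, -05:45): 2021-09-14 05:31 UTC ≤ query < +∞
15·60 + 2 - 345 = 557 min
557 = 0·1440 + 557; 557 = 9·60 + 17 → 09:17, same day
→ 2021-11-08 09:17 LMW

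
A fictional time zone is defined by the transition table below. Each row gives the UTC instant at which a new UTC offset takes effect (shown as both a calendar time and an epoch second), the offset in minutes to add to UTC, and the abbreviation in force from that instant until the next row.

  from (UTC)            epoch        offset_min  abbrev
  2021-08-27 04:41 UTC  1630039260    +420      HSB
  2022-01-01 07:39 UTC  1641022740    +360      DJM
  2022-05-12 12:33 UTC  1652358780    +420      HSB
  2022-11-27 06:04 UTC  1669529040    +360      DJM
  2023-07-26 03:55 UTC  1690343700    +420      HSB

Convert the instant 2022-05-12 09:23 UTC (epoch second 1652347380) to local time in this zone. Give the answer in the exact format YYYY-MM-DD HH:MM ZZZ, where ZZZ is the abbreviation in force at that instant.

2022-05-12 15:23 DJM

Query: 2022-05-12 09:23 UTC
Rule 2/5 (DJM, +06:00): 2022-01-01 07:39 UTC ≤ query < 2022-05-12 12:33 UTC
9·60 + 23 + 360 = 923 min
923 = 0·1440 + 923; 923 = 15·60 + 23 → 15:23, same day
→ 2022-05-12 15:23 DJM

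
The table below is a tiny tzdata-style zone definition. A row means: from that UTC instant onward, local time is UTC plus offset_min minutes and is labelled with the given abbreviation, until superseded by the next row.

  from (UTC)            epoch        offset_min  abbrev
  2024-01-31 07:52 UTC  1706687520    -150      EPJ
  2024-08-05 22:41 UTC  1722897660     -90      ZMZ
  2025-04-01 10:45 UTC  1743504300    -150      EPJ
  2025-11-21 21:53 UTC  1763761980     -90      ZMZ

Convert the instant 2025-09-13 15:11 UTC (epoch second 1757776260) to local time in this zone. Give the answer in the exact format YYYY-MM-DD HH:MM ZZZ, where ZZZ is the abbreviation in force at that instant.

Query: 2025-09-13 15:11 UTC
Rule 3/4 (EPJ, -02:30): 2025-04-01 10:45 UTC ≤ query < 2025-11-21 21:53 UTC
15·60 + 11 - 150 = 761 min
761 = 0·1440 + 761; 761 = 12·60 + 41 → 12:41, same day
→ 2025-09-13 12:41 EPJ

2025-09-13 12:41 EPJ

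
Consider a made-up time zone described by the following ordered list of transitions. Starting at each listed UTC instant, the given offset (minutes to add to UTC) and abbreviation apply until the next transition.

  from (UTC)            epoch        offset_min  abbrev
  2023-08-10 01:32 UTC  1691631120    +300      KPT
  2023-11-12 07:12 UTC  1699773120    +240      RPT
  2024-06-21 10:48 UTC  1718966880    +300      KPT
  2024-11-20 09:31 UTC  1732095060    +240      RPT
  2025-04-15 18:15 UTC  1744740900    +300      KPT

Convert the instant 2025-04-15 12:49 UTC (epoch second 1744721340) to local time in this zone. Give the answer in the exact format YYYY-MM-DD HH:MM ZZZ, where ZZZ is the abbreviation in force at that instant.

Query: 2025-04-15 12:49 UTC
Rule 4/5 (RPT, +04:00): 2024-11-20 09:31 UTC ≤ query < 2025-04-15 18:15 UTC
12·60 + 49 + 240 = 1009 min
1009 = 0·1440 + 1009; 1009 = 16·60 + 49 → 16:49, same day
→ 2025-04-15 16:49 RPT

2025-04-15 16:49 RPT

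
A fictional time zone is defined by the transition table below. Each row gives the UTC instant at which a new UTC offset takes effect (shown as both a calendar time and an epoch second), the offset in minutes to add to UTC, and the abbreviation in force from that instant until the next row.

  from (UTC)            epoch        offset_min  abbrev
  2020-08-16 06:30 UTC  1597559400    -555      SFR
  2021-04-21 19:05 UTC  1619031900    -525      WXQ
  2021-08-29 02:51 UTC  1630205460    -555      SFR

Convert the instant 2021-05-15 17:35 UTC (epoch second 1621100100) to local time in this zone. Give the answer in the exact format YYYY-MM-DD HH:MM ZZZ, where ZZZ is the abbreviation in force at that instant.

2021-05-15 08:50 WXQ

Query: 2021-05-15 17:35 UTC
Rule 2/3 (WXQ, -08:45): 2021-04-21 19:05 UTC ≤ query < 2021-08-29 02:51 UTC
17·60 + 35 - 525 = 530 min
530 = 0·1440 + 530; 530 = 8·60 + 50 → 08:50, same day
→ 2021-05-15 08:50 WXQ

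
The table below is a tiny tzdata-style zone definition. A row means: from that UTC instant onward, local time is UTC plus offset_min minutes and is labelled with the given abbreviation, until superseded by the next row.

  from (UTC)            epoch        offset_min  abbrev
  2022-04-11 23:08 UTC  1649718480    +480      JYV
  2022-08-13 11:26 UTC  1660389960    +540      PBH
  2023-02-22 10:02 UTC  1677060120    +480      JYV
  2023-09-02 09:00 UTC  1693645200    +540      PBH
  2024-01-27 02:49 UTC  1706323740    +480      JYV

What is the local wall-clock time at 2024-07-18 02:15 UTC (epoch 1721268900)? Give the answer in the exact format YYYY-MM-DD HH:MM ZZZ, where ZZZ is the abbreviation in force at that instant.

2024-07-18 10:15 JYV

Query: 2024-07-18 02:15 UTC
Rule 5/5 (JYV, +08:00): 2024-01-27 02:49 UTC ≤ query < +∞
2·60 + 15 + 480 = 615 min
615 = 0·1440 + 615; 615 = 10·60 + 15 → 10:15, same day
→ 2024-07-18 10:15 JYV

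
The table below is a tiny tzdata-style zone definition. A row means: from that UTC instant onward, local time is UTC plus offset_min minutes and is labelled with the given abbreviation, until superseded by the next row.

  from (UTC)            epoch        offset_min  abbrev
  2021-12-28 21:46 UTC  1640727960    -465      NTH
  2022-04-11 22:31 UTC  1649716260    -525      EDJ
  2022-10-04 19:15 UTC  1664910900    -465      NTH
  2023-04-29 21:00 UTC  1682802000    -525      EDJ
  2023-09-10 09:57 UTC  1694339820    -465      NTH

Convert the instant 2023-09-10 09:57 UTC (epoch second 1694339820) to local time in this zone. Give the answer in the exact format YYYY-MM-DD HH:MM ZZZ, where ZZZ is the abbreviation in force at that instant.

Query: 2023-09-10 09:57 UTC
Rule 5/5 (NTH, -07:45): 2023-09-10 09:57 UTC ≤ query < +∞
9·60 + 57 - 465 = 132 min
132 = 0·1440 + 132; 132 = 2·60 + 12 → 02:12, same day
→ 2023-09-10 02:12 NTH

2023-09-10 02:12 NTH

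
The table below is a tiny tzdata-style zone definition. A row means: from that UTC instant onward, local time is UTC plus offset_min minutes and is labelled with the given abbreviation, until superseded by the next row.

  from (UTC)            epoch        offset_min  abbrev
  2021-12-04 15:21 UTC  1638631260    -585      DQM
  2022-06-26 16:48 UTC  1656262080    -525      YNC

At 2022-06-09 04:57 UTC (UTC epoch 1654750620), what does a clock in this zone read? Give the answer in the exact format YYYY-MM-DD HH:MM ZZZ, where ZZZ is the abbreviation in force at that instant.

2022-06-08 19:12 DQM

Query: 2022-06-09 04:57 UTC
Rule 1/2 (DQM, -09:45): 2021-12-04 15:21 UTC ≤ query < 2022-06-26 16:48 UTC
4·60 + 57 - 585 = -288 min
-288 = -1·1440 + 1152; 1152 = 19·60 + 12 → 19:12, 2022-06-09 - 1 day = 2022-06-08
→ 2022-06-08 19:12 DQM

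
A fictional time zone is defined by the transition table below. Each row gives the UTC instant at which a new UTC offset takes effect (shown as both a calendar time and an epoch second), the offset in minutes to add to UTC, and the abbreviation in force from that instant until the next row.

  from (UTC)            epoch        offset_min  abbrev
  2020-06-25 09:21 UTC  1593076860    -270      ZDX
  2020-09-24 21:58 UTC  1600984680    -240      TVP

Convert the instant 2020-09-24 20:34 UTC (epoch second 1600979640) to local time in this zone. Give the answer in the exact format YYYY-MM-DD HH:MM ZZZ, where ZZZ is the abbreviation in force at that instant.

2020-09-24 16:04 ZDX

Query: 2020-09-24 20:34 UTC
Rule 1/2 (ZDX, -04:30): 2020-06-25 09:21 UTC ≤ query < 2020-09-24 21:58 UTC
20·60 + 34 - 270 = 964 min
964 = 0·1440 + 964; 964 = 16·60 + 4 → 16:04, same day
→ 2020-09-24 16:04 ZDX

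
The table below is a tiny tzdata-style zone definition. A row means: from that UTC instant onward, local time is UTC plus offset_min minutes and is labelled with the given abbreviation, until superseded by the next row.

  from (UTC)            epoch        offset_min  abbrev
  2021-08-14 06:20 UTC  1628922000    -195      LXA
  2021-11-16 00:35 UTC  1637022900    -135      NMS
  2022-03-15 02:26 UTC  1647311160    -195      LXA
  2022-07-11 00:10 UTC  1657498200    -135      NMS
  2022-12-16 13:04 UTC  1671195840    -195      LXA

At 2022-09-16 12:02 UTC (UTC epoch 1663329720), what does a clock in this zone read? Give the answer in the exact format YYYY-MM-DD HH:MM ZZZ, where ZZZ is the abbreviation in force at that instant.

2022-09-16 09:47 NMS

Query: 2022-09-16 12:02 UTC
Rule 4/5 (NMS, -02:15): 2022-07-11 00:10 UTC ≤ query < 2022-12-16 13:04 UTC
12·60 + 2 - 135 = 587 min
587 = 0·1440 + 587; 587 = 9·60 + 47 → 09:47, same day
→ 2022-09-16 09:47 NMS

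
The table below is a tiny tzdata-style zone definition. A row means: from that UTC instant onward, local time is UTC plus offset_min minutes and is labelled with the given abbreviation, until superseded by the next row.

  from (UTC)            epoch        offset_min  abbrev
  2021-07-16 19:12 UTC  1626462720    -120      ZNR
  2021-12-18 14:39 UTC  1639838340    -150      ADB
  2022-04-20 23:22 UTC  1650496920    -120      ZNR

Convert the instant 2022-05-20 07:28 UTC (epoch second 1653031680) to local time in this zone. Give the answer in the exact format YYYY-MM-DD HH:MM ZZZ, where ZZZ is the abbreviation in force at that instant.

2022-05-20 05:28 ZNR

Query: 2022-05-20 07:28 UTC
Rule 3/3 (ZNR, -02:00): 2022-04-20 23:22 UTC ≤ query < +∞
7·60 + 28 - 120 = 328 min
328 = 0·1440 + 328; 328 = 5·60 + 28 → 05:28, same day
→ 2022-05-20 05:28 ZNR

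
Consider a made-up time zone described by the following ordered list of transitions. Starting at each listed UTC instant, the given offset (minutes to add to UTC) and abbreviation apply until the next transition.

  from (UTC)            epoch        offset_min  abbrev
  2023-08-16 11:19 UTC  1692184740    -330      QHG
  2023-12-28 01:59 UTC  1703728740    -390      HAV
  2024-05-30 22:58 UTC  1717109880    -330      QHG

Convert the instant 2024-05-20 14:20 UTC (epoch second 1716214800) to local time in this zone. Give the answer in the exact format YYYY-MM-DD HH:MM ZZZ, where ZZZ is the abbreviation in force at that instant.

2024-05-20 07:50 HAV

Query: 2024-05-20 14:20 UTC
Rule 2/3 (HAV, -06:30): 2023-12-28 01:59 UTC ≤ query < 2024-05-30 22:58 UTC
14·60 + 20 - 390 = 470 min
470 = 0·1440 + 470; 470 = 7·60 + 50 → 07:50, same day
→ 2024-05-20 07:50 HAV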